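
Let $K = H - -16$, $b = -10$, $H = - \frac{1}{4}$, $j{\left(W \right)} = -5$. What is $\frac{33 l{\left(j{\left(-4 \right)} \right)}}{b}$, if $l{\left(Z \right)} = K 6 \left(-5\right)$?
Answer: $\frac{6237}{4} \approx 1559.3$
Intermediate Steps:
$H = - \frac{1}{4}$ ($H = \left(-1\right) \frac{1}{4} = - \frac{1}{4} \approx -0.25$)
$K = \frac{63}{4}$ ($K = - \frac{1}{4} - -16 = - \frac{1}{4} + 16 = \frac{63}{4} \approx 15.75$)
$l{\left(Z \right)} = - \frac{945}{2}$ ($l{\left(Z \right)} = \frac{63 \cdot 6 \left(-5\right)}{4} = \frac{63}{4} \left(-30\right) = - \frac{945}{2}$)
$\frac{33 l{\left(j{\left(-4 \right)} \right)}}{b} = \frac{33 \left(- \frac{945}{2}\right)}{-10} = \left(- \frac{31185}{2}\right) \left(- \frac{1}{10}\right) = \frac{6237}{4}$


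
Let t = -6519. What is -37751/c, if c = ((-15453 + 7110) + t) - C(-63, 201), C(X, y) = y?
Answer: 37751/15063 ≈ 2.5062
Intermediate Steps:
c = -15063 (c = ((-15453 + 7110) - 6519) - 1*201 = (-8343 - 6519) - 201 = -14862 - 201 = -15063)
-37751/c = -37751/(-15063) = -37751*(-1/15063) = 37751/15063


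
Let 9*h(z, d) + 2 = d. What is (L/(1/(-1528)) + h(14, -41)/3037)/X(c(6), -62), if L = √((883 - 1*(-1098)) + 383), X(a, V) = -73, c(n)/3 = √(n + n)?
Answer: 43/1995309 + 3056*√591/73 ≈ 1017.7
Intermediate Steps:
h(z, d) = -2/9 + d/9
c(n) = 3*√2*√n (c(n) = 3*√(n + n) = 3*√(2*n) = 3*(√2*√n) = 3*√2*√n)
L = 2*√591 (L = √((883 + 1098) + 383) = √(1981 + 383) = √2364 = 2*√591 ≈ 48.621)
(L/(1/(-1528)) + h(14, -41)/3037)/X(c(6), -62) = ((2*√591)/(1/(-1528)) + (-2/9 + (⅑)*(-41))/3037)/(-73) = ((2*√591)/(-1/1528) + (-2/9 - 41/9)*(1/3037))*(-1/73) = ((2*√591)*(-1528) - 43/9*1/3037)*(-1/73) = (-3056*√591 - 43/27333)*(-1/73) = (-43/27333 - 3056*√591)*(-1/73) = 43/1995309 + 3056*√591/73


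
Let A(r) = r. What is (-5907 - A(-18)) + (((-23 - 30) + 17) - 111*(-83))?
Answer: 3288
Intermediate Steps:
(-5907 - A(-18)) + (((-23 - 30) + 17) - 111*(-83)) = (-5907 - 1*(-18)) + (((-23 - 30) + 17) - 111*(-83)) = (-5907 + 18) + ((-53 + 17) + 9213) = -5889 + (-36 + 9213) = -5889 + 9177 = 3288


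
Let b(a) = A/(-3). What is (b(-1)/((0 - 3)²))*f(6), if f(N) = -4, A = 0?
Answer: 0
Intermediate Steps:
b(a) = 0 (b(a) = 0/(-3) = 0*(-⅓) = 0)
(b(-1)/((0 - 3)²))*f(6) = (0/((0 - 3)²))*(-4) = (0/((-3)²))*(-4) = (0/9)*(-4) = (0*(⅑))*(-4) = 0*(-4) = 0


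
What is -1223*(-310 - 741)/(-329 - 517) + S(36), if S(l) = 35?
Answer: -1255763/846 ≈ -1484.4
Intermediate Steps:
-1223*(-310 - 741)/(-329 - 517) + S(36) = -1223*(-310 - 741)/(-329 - 517) + 35 = -(-1285373)/(-846) + 35 = -(-1285373)*(-1)/846 + 35 = -1223*1051/846 + 35 = -1285373/846 + 35 = -1255763/846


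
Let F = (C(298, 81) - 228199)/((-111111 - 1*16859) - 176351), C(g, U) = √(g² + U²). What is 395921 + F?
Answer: 120487302840/304321 - √95365/304321 ≈ 3.9592e+5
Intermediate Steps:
C(g, U) = √(U² + g²)
F = 228199/304321 - √95365/304321 (F = (√(81² + 298²) - 228199)/((-111111 - 1*16859) - 176351) = (√(6561 + 88804) - 228199)/((-111111 - 16859) - 176351) = (√95365 - 228199)/(-127970 - 176351) = (-228199 + √95365)/(-304321) = (-228199 + √95365)*(-1/304321) = 228199/304321 - √95365/304321 ≈ 0.74885)
395921 + F = 395921 + (228199/304321 - √95365/304321) = 120487302840/304321 - √95365/304321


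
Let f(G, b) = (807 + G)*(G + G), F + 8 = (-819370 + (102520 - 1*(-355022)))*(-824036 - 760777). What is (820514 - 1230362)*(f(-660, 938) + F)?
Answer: -235018943599894368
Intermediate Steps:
F = 573429718156 (F = -8 + (-819370 + (102520 - 1*(-355022)))*(-824036 - 760777) = -8 + (-819370 + (102520 + 355022))*(-1584813) = -8 + (-819370 + 457542)*(-1584813) = -8 - 361828*(-1584813) = -8 + 573429718164 = 573429718156)
f(G, b) = 2*G*(807 + G) (f(G, b) = (807 + G)*(2*G) = 2*G*(807 + G))
(820514 - 1230362)*(f(-660, 938) + F) = (820514 - 1230362)*(2*(-660)*(807 - 660) + 573429718156) = -409848*(2*(-660)*147 + 573429718156) = -409848*(-194040 + 573429718156) = -409848*573429524116 = -235018943599894368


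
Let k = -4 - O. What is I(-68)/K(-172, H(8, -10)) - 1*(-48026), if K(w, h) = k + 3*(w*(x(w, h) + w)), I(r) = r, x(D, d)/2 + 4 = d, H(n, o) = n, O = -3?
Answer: 4064104130/84623 ≈ 48026.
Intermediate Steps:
x(D, d) = -8 + 2*d
k = -1 (k = -4 - 1*(-3) = -4 + 3 = -1)
K(w, h) = -1 + 3*w*(-8 + w + 2*h) (K(w, h) = -1 + 3*(w*((-8 + 2*h) + w)) = -1 + 3*(w*(-8 + w + 2*h)) = -1 + 3*w*(-8 + w + 2*h))
I(-68)/K(-172, H(8, -10)) - 1*(-48026) = -68/(-1 + 3*(-172)² + 6*(-172)*(-4 + 8)) - 1*(-48026) = -68/(-1 + 3*29584 + 6*(-172)*4) + 48026 = -68/(-1 + 88752 - 4128) + 48026 = -68/84623 + 48026 = 4064104130/84623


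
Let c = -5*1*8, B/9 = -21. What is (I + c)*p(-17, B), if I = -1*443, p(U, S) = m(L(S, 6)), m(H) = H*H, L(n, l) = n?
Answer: -17253243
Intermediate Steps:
B = -189 (B = 9*(-21) = -189)
m(H) = H**2
p(U, S) = S**2
c = -40 (c = -5*8 = -40)
I = -443
(I + c)*p(-17, B) = (-443 - 40)*(-189)**2 = -483*35721 = -17253243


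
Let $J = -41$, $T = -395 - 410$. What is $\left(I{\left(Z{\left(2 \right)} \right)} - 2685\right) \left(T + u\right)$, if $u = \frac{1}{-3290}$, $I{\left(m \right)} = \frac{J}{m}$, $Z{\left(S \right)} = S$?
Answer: $\frac{2047252623}{940} \approx 2.1779 \cdot 10^{6}$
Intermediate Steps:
$T = -805$ ($T = -395 - 410 = -805$)
$I{\left(m \right)} = - \frac{41}{m}$
$u = - \frac{1}{3290} \approx -0.00030395$
$\left(I{\left(Z{\left(2 \right)} \right)} - 2685\right) \left(T + u\right) = \left(- \frac{41}{2} - 2685\right) \left(-805 - \frac{1}{3290}\right) = \left(\left(-41\right) \frac{1}{2} - 2685\right) \left(- \frac{2648451}{3290}\right) = \left(- \frac{41}{2} - 2685\right) \left(- \frac{2648451}{3290}\right) = \left(- \frac{5411}{2}\right) \left(- \frac{2648451}{3290}\right) = \frac{2047252623}{940}$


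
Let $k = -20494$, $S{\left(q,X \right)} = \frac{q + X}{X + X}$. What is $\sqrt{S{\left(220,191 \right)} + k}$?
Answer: $\frac{i \sqrt{2990409454}}{382} \approx 143.15 i$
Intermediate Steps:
$S{\left(q,X \right)} = \frac{X + q}{2 X}$
$\sqrt{S{\left(220,191 \right)} + k} = \sqrt{\frac{191 + 220}{2 \cdot 191} - 20494} = \sqrt{\frac{1}{2} \cdot \frac{1}{191} \cdot 411 - 20494} = \sqrt{\frac{411}{382} - 20494} = \sqrt{- \frac{7828297}{382}} = \frac{i \sqrt{2990409454}}{382}$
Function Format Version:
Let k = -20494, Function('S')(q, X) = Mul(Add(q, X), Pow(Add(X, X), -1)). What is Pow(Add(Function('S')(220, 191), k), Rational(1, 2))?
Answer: Mul(Rational(1, 382), I, Pow(2990409454, Rational(1, 2))) ≈ Mul(143.15, I)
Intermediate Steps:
Function('S')(q, X) = Mul(Rational(1, 2), Pow(X, -1), Add(X, q)) (Function('S')(q, X) = Mul(Add(X, q), Pow(Mul(2, X), -1)) = Mul(Add(X, q), Mul(Rational(1, 2), Pow(X, -1))) = Mul(Rational(1, 2), Pow(X, -1), Add(X, q)))
Pow(Add(Function('S')(220, 191), k), Rational(1, 2)) = Pow(Add(Mul(Rational(1, 2), Pow(191, -1), Add(191, 220)), -20494), Rational(1, 2)) = Pow(Add(Mul(Rational(1, 2), Rational(1, 191), 411), -20494), Rational(1, 2)) = Pow(Add(Rational(411, 382), -20494), Rational(1, 2)) = Pow(Rational(-7828297, 382), Rational(1, 2)) = Mul(Rational(1, 382), I, Pow(2990409454, Rational(1, 2)))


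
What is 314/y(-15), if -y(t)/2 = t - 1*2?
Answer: 157/17 ≈ 9.2353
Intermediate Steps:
y(t) = 4 - 2*t (y(t) = -2*(t - 1*2) = -2*(t - 2) = -2*(-2 + t) = 4 - 2*t)
314/y(-15) = 314/(4 - 2*(-15)) = 314/(4 + 30) = 314/34 = 314*(1/34) = 157/17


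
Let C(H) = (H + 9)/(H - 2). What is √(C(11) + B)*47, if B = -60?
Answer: 94*I*√130/3 ≈ 357.25*I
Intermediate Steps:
C(H) = (9 + H)/(-2 + H)
√(C(11) + B)*47 = √((9 + 11)/(-2 + 11) - 60)*47 = √(20/9 - 60)*47 = √(-520/9)*47 = (2*I*√130/3)*47 = 94*I*√130/3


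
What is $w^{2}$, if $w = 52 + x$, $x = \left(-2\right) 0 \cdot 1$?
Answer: $2704$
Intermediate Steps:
$x = 0$ ($x = 0 \cdot 1 = 0$)
$w = 52$ ($w = 52 + 0 = 52$)
$w^{2} = 52^{2} = 2704$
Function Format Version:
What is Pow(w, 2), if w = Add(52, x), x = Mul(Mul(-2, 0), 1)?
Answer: 2704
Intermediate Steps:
x = 0 (x = Mul(0, 1) = 0)
w = 52 (w = Add(52, 0) = 52)
Pow(w, 2) = Pow(52, 2) = 2704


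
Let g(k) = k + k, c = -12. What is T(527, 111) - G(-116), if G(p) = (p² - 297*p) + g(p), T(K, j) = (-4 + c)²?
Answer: -47420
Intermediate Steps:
T(K, j) = 256 (T(K, j) = (-4 - 12)² = (-16)² = 256)
g(k) = 2*k
G(p) = p² - 295*p (G(p) = (p² - 297*p) + 2*p = p² - 295*p)
T(527, 111) - G(-116) = 256 - (-116)*(-295 - 116) = 256 - (-116)*(-411) = 256 - 1*47676 = 256 - 47676 = -47420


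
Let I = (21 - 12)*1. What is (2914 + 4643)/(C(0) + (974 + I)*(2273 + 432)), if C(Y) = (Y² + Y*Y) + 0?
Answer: 7557/2659015 ≈ 0.0028420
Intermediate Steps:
I = 9 (I = 9*1 = 9)
C(Y) = 2*Y² (C(Y) = (Y² + Y²) + 0 = 2*Y² + 0 = 2*Y²)
(2914 + 4643)/(C(0) + (974 + I)*(2273 + 432)) = (2914 + 4643)/(2*0² + (974 + 9)*(2273 + 432)) = 7557/(2*0 + 983*2705) = 7557/(0 + 2659015) = 7557/2659015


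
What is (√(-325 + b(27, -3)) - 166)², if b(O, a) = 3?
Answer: (166 - I*√322)² ≈ 27234.0 - 5957.5*I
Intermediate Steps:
(√(-325 + b(27, -3)) - 166)² = (√(-325 + 3) - 166)² = (√(-322) - 166)² = (I*√322 - 166)² = (-166 + I*√322)²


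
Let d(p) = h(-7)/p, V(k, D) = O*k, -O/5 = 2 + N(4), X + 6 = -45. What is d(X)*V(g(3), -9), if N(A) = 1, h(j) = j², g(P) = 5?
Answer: 1225/17 ≈ 72.059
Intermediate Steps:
X = -51 (X = -6 - 45 = -51)
O = -15 (O = -5*(2 + 1) = -5*3 = -15)
V(k, D) = -15*k
d(p) = 49/p (d(p) = (-7)²/p = 49/p)
d(X)*V(g(3), -9) = (49/(-51))*(-15*5) = (49*(-1/51))*(-75) = -49/51*(-75) = 1225/17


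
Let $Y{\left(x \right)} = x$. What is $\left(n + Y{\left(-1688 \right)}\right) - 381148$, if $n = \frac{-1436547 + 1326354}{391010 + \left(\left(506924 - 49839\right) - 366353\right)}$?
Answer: $- \frac{184428290505}{481742} \approx -3.8284 \cdot 10^{5}$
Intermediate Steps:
$n = - \frac{110193}{481742}$ ($n = - \frac{110193}{391010 + \left(457085 - 366353\right)} = - \frac{110193}{391010 + 90732} = - \frac{110193}{481742} \approx -0.22874$)
$\left(n + Y{\left(-1688 \right)}\right) - 381148 = \left(- \frac{110193}{481742} - 1688\right) - 381148 = - \frac{813290689}{481742} - 381148 = - \frac{184428290505}{481742}$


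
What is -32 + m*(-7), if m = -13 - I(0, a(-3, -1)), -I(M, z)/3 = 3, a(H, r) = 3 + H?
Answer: -4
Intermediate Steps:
I(M, z) = -9 (I(M, z) = -3*3 = -9)
m = -4 (m = -13 - 1*(-9) = -13 + 9 = -4)
-32 + m*(-7) = -32 - 4*(-7) = -32 + 28 = -4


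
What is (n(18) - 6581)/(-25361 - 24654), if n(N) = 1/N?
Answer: 118457/900270 ≈ 0.13158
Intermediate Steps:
(n(18) - 6581)/(-25361 - 24654) = (1/18 - 6581)/(-25361 - 24654) = (1/18 - 6581)/(-50015) = -118457/18*(-1/50015) = 118457/900270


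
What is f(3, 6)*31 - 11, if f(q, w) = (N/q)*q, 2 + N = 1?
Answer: -42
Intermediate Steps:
N = -1 (N = -2 + 1 = -1)
f(q, w) = -1 (f(q, w) = (-1/q)*q = -1)
f(3, 6)*31 - 11 = -1*31 - 11 = -31 - 11 = -42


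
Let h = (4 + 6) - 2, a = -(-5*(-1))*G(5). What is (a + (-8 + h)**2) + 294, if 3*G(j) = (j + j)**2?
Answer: 382/3 ≈ 127.33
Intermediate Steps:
G(j) = 4*j**2/3 (G(j) = (j + j)**2/3 = (2*j)**2/3 = (4*j**2)/3 = 4*j**2/3)
a = -500/3 (a = -(-5*(-1))*(4/3)*5**2 = -5*(4/3)*25 = -5*100/3 = -1*500/3 = -500/3 ≈ -166.67)
h = 8 (h = 10 - 2 = 8)
(a + (-8 + h)**2) + 294 = (-500/3 + (-8 + 8)**2) + 294 = (-500/3 + 0**2) + 294 = (-500/3 + 0) + 294 = -500/3 + 294 = 382/3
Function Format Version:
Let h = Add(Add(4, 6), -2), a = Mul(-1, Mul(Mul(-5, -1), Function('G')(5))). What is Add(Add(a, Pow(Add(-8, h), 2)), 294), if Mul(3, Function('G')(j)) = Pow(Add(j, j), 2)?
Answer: Rational(382, 3) ≈ 127.33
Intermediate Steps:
Function('G')(j) = Mul(Rational(4, 3), Pow(j, 2)) (Function('G')(j) = Mul(Rational(1, 3), Pow(Add(j, j), 2)) = Mul(Rational(1, 3), Pow(Mul(2, j), 2)) = Mul(Rational(1, 3), Mul(4, Pow(j, 2))) = Mul(Rational(4, 3), Pow(j, 2)))
a = Rational(-500, 3) (a = Mul(-1, Mul(Mul(-5, -1), Mul(Rational(4, 3), Pow(5, 2)))) = Mul(-1, Mul(5, Mul(Rational(4, 3), 25))) = Mul(-1, Mul(5, Rational(100, 3))) = Mul(-1, Rational(500, 3)) = Rational(-500, 3) ≈ -166.67)
h = 8 (h = Add(10, -2) = 8)
Add(Add(a, Pow(Add(-8, h), 2)), 294) = Add(Add(Rational(-500, 3), Pow(Add(-8, 8), 2)), 294) = Add(Add(Rational(-500, 3), Pow(0, 2)), 294) = Add(Add(Rational(-500, 3), 0), 294) = Add(Rational(-500, 3), 294) = Rational(382, 3)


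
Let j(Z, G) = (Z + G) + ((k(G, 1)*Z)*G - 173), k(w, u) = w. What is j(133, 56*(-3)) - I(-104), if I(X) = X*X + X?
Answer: 3742872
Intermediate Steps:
j(Z, G) = -173 + G + Z + Z*G² (j(Z, G) = (Z + G) + ((G*Z)*G - 173) = (G + Z) + (Z*G² - 173) = (G + Z) + (-173 + Z*G²) = -173 + G + Z + Z*G²)
I(X) = X + X² (I(X) = X² + X = X + X²)
j(133, 56*(-3)) - I(-104) = (-173 + 56*(-3) + 133 + 133*(56*(-3))²) - (-104)*(1 - 104) = (-173 - 168 + 133 + 133*(-168)²) - (-104)*(-103) = (-173 - 168 + 133 + 133*28224) - 1*10712 = (-173 - 168 + 133 + 3753792) - 10712 = 3753584 - 10712 = 3742872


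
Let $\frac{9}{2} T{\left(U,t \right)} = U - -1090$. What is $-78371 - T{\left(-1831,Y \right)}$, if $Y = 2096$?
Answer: $- \frac{234619}{3} \approx -78206.0$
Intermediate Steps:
$T{\left(U,t \right)} = \frac{2180}{9} + \frac{2 U}{9}$ ($T{\left(U,t \right)} = \frac{2 \left(U - -1090\right)}{9} = \frac{2 \left(U + 1090\right)}{9} = \frac{2 \left(1090 + U\right)}{9} = \frac{2180}{9} + \frac{2 U}{9}$)
$-78371 - T{\left(-1831,Y \right)} = -78371 - \left(\frac{2180}{9} + \frac{2}{9} \left(-1831\right)\right) = -78371 - \left(\frac{2180}{9} - \frac{3662}{9}\right) = -78371 - - \frac{494}{3} = -78371 + \frac{494}{3} = - \frac{234619}{3}$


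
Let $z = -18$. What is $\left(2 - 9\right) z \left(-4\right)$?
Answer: $-504$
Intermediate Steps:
$\left(2 - 9\right) z \left(-4\right) = \left(2 - 9\right) \left(-18\right) \left(-4\right) = \left(-7\right) \left(-18\right) \left(-4\right) = 126 \left(-4\right) = -504$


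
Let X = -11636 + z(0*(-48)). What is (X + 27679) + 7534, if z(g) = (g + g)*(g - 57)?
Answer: 23577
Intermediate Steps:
z(g) = 2*g*(-57 + g) (z(g) = (2*g)*(-57 + g) = 2*g*(-57 + g))
X = -11636 (X = -11636 + 2*(0*(-48))*(-57 + 0*(-48)) = -11636 + 2*0*(-57 + 0) = -11636 + 2*0*(-57) = -11636 + 0 = -11636)
(X + 27679) + 7534 = (-11636 + 27679) + 7534 = 16043 + 7534 = 23577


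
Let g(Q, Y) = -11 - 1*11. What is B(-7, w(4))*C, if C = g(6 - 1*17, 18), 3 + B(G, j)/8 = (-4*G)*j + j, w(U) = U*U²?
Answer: -326128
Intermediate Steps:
w(U) = U³
g(Q, Y) = -22 (g(Q, Y) = -11 - 11 = -22)
B(G, j) = -24 + 8*j - 32*G*j (B(G, j) = -24 + 8*((-4*G)*j + j) = -24 + 8*(-4*G*j + j) = -24 + 8*(j - 4*G*j) = -24 + (8*j - 32*G*j) = -24 + 8*j - 32*G*j)
C = -22
B(-7, w(4))*C = (-24 + 8*4³ - 32*(-7)*4³)*(-22) = (-24 + 8*64 - 32*(-7)*64)*(-22) = (-24 + 512 + 14336)*(-22) = 14824*(-22) = -326128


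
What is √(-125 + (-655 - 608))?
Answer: 2*I*√347 ≈ 37.256*I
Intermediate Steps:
√(-125 + (-655 - 608)) = √(-125 - 1263) = √(-1388) = 2*I*√347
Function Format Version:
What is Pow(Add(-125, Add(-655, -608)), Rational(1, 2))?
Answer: Mul(2, I, Pow(347, Rational(1, 2))) ≈ Mul(37.256, I)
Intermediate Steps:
Pow(Add(-125, Add(-655, -608)), Rational(1, 2)) = Pow(Add(-125, -1263), Rational(1, 2)) = Pow(-1388, Rational(1, 2)) = Mul(2, I, Pow(347, Rational(1, 2)))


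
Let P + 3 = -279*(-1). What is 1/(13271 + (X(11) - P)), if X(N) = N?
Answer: 1/13006 ≈ 7.6888e-5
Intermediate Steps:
P = 276 (P = -3 - 279*(-1) = -3 + 279 = 276)
1/(13271 + (X(11) - P)) = 1/(13271 + (11 - 1*276)) = 1/(13271 + (11 - 276)) = 1/(13271 - 265) = 1/13006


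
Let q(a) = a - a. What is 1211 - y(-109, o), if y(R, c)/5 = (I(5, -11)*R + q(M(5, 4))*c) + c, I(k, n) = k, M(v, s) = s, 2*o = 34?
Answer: 3851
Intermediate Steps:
o = 17 (o = (½)*34 = 17)
q(a) = 0
y(R, c) = 5*c + 25*R (y(R, c) = 5*((5*R + 0*c) + c) = 5*((5*R + 0) + c) = 5*(5*R + c) = 5*(c + 5*R) = 5*c + 25*R)
1211 - y(-109, o) = 1211 - (5*17 + 25*(-109)) = 1211 - (85 - 2725) = 1211 - 1*(-2640) = 1211 + 2640 = 3851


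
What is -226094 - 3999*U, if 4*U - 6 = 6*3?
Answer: -250088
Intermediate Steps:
U = 6 (U = 3/2 + (6*3)/4 = 3/2 + (1/4)*18 = 3/2 + 9/2 = 6)
-226094 - 3999*U = -226094 - 3999*6 = -226094 - 1*23994 = -226094 - 23994 = -250088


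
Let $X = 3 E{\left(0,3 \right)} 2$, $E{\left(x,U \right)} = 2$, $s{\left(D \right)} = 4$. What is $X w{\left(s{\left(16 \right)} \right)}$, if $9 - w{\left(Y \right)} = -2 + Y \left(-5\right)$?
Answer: $372$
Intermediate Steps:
$w{\left(Y \right)} = 11 + 5 Y$ ($w{\left(Y \right)} = 9 - \left(-2 + Y \left(-5\right)\right) = 9 - \left(-2 - 5 Y\right) = 9 + \left(2 + 5 Y\right) = 11 + 5 Y$)
$X = 12$ ($X = 3 \cdot 2 \cdot 2 = 6 \cdot 2 = 12$)
$X w{\left(s{\left(16 \right)} \right)} = 12 \left(11 + 5 \cdot 4\right) = 12 \left(11 + 20\right) = 12 \cdot 31 = 372$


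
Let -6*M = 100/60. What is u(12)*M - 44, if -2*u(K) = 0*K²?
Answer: -44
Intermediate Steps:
M = -5/18 (M = -50/(3*60) = -⅙*5/3 = -5/18 ≈ -0.27778)
u(K) = 0 (u(K) = -0*K² = -½*0 = 0)
u(12)*M - 44 = 0*(-5/18) - 44 = 0 - 44 = -44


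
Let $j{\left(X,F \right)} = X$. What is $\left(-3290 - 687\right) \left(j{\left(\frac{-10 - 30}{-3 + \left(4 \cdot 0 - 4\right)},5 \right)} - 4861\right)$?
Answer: $\frac{135166299}{7} \approx 1.9309 \cdot 10^{7}$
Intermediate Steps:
$\left(-3290 - 687\right) \left(j{\left(\frac{-10 - 30}{-3 + \left(4 \cdot 0 - 4\right)},5 \right)} - 4861\right) = \left(-3290 - 687\right) \left(\frac{-10 - 30}{-3 + \left(4 \cdot 0 - 4\right)} - 4861\right) = - 3977 \left(- \frac{40}{-3 + \left(0 - 4\right)} - 4861\right) = - 3977 \left(- \frac{40}{-3 - 4} - 4861\right) = - 3977 \left(- \frac{40}{-7} - 4861\right) = - 3977 \left(\left(-40\right) \left(- \frac{1}{7}\right) - 4861\right) = - 3977 \left(\frac{40}{7} - 4861\right) = \left(-3977\right) \left(- \frac{33987}{7}\right) = \frac{135166299}{7}$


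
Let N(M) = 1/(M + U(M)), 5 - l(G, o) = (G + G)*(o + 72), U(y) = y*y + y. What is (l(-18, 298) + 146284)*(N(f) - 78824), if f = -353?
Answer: -519608699367413/41301 ≈ -1.2581e+10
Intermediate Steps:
U(y) = y + y² (U(y) = y² + y = y + y²)
l(G, o) = 5 - 2*G*(72 + o) (l(G, o) = 5 - (G + G)*(o + 72) = 5 - 2*G*(72 + o))
N(M) = 1/(M + M*(1 + M))
(l(-18, 298) + 146284)*(N(f) - 78824) = ((5 - 144*(-18) - 2*(-18)*298) + 146284)*(1/((-353)*(2 - 353)) - 78824) = ((5 + 2592 + 10728) + 146284)*(-1/353/(-351) - 78824) = (13325 + 146284)*(-1/353*(-1/351) - 78824) = 159609*(1/123903 - 78824) = 159609*(-9766530071/123903) = -519608699367413/41301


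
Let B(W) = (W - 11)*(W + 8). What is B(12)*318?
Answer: 6360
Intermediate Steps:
B(W) = (-11 + W)*(8 + W)
B(12)*318 = (-88 + 12² - 3*12)*318 = (-88 + 144 - 36)*318 = 20*318 = 6360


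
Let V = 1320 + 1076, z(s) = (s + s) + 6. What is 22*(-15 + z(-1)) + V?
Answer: 2154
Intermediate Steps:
z(s) = 6 + 2*s (z(s) = 2*s + 6 = 6 + 2*s)
V = 2396
22*(-15 + z(-1)) + V = 22*(-15 + (6 + 2*(-1))) + 2396 = 22*(-15 + (6 - 2)) + 2396 = 22*(-15 + 4) + 2396 = 22*(-11) + 2396 = -242 + 2396 = 2154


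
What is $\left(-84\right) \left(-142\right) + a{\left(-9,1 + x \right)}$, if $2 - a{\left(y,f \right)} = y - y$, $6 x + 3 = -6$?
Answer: $11930$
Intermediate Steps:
$x = - \frac{3}{2}$ ($x = - \frac{1}{2} + \frac{1}{6} \left(-6\right) = - \frac{1}{2} - 1 = - \frac{3}{2} \approx -1.5$)
$a{\left(y,f \right)} = 2$ ($a{\left(y,f \right)} = 2 - \left(y - y\right) = 2 - 0 = 2 + 0 = 2$)
$\left(-84\right) \left(-142\right) + a{\left(-9,1 + x \right)} = \left(-84\right) \left(-142\right) + 2 = 11928 + 2 = 11930$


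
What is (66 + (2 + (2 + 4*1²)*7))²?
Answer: 12100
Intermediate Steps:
(66 + (2 + (2 + 4*1²)*7))² = (66 + (2 + (2 + 4*1)*7))² = (66 + (2 + (2 + 4)*7))² = (66 + (2 + 6*7))² = (66 + (2 + 42))² = (66 + 44)² = 110² = 12100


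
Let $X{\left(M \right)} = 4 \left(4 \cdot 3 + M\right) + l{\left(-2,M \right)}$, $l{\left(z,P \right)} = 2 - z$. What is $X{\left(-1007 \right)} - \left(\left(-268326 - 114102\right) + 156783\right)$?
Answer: $221669$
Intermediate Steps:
$X{\left(M \right)} = 52 + 4 M$ ($X{\left(M \right)} = 4 \left(4 \cdot 3 + M\right) + \left(2 - -2\right) = 4 \left(12 + M\right) + \left(2 + 2\right) = \left(48 + 4 M\right) + 4 = 52 + 4 M$)
$X{\left(-1007 \right)} - \left(\left(-268326 - 114102\right) + 156783\right) = \left(52 + 4 \left(-1007\right)\right) - \left(\left(-268326 - 114102\right) + 156783\right) = \left(52 - 4028\right) - \left(-382428 + 156783\right) = -3976 - -225645 = -3976 + 225645 = 221669$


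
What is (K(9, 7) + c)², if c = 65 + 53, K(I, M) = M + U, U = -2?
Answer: 15129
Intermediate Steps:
K(I, M) = -2 + M (K(I, M) = M - 2 = -2 + M)
c = 118
(K(9, 7) + c)² = ((-2 + 7) + 118)² = (5 + 118)² = 123² = 15129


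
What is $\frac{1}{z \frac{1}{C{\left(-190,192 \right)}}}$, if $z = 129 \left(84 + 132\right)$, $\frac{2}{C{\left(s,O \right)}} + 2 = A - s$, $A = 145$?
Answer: $\frac{1}{4639356} \approx 2.1555 \cdot 10^{-7}$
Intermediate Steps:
$C{\left(s,O \right)} = \frac{2}{143 - s}$ ($C{\left(s,O \right)} = \frac{2}{-2 - \left(-145 + s\right)} = \frac{2}{143 - s}$)
$z = 27864$ ($z = 129 \cdot 216 = 27864$)
$\frac{1}{z \frac{1}{C{\left(-190,192 \right)}}} = \frac{1}{27864 \frac{1}{\left(-2\right) \frac{1}{-143 - 190}}} = \frac{1}{27864 \frac{1}{\left(-2\right) \frac{1}{-333}}} = \frac{1}{27864 \frac{1}{\left(-2\right) \left(- \frac{1}{333}\right)}} = \frac{1}{27864 \frac{1}{\frac{2}{333}}} = \frac{1}{27864 \cdot \frac{333}{2}} = \frac{1}{4639356}$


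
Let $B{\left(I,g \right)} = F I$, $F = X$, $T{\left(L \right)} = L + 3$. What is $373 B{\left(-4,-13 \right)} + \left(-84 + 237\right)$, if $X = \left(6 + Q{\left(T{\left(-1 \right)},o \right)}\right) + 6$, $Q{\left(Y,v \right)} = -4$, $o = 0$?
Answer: $-11783$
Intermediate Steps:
$T{\left(L \right)} = 3 + L$
$X = 8$ ($X = \left(6 - 4\right) + 6 = 2 + 6 = 8$)
$F = 8$
$B{\left(I,g \right)} = 8 I$
$373 B{\left(-4,-13 \right)} + \left(-84 + 237\right) = 373 \cdot 8 \left(-4\right) + \left(-84 + 237\right) = 373 \left(-32\right) + 153 = -11936 + 153 = -11783$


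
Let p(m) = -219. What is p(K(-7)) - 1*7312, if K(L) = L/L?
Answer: -7531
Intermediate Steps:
K(L) = 1
p(K(-7)) - 1*7312 = -219 - 1*7312 = -219 - 7312 = -7531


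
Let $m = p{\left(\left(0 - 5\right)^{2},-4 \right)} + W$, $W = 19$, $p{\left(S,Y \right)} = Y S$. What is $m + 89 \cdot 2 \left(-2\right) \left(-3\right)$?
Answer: $987$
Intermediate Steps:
$p{\left(S,Y \right)} = S Y$
$m = -81$ ($m = \left(0 - 5\right)^{2} \left(-4\right) + 19 = \left(-5\right)^{2} \left(-4\right) + 19 = 25 \left(-4\right) + 19 = -100 + 19 = -81$)
$m + 89 \cdot 2 \left(-2\right) \left(-3\right) = -81 + 89 \cdot 2 \left(-2\right) \left(-3\right) = -81 + 89 \left(\left(-4\right) \left(-3\right)\right) = -81 + 89 \cdot 12 = -81 + 1068 = 987$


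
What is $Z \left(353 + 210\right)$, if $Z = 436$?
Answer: $245468$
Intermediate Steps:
$Z \left(353 + 210\right) = 436 \left(353 + 210\right) = 436 \cdot 563 = 245468$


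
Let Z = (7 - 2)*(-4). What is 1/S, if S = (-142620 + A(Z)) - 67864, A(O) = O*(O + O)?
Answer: -1/209684 ≈ -4.7691e-6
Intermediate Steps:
Z = -20 (Z = 5*(-4) = -20)
A(O) = 2*O² (A(O) = O*(2*O) = 2*O²)
S = -209684 (S = (-142620 + 2*(-20)²) - 67864 = (-142620 + 2*400) - 67864 = (-142620 + 800) - 67864 = -141820 - 67864 = -209684)
1/S = 1/(-209684) = -1/209684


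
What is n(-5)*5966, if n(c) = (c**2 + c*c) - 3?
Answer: 280402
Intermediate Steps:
n(c) = -3 + 2*c**2 (n(c) = (c**2 + c**2) - 3 = 2*c**2 - 3 = -3 + 2*c**2)
n(-5)*5966 = (-3 + 2*(-5)**2)*5966 = (-3 + 2*25)*5966 = (-3 + 50)*5966 = 47*5966 = 280402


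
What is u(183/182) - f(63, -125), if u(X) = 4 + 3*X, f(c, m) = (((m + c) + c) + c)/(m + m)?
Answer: 165449/22750 ≈ 7.2725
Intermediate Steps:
f(c, m) = (m + 3*c)/(2*m) (f(c, m) = (((c + m) + c) + c)/((2*m)) = ((m + 2*c) + c)*(1/(2*m)) = (m + 3*c)*(1/(2*m)) = (m + 3*c)/(2*m))
u(183/182) - f(63, -125) = (4 + 3*(183/182)) - (-125 + 3*63)/(2*(-125)) = (4 + 3*(183*(1/182))) - (-1)*(-125 + 189)/(2*125) = (4 + 3*(183/182)) - (-1)*64/(2*125) = (4 + 549/182) - 1*(-32/125) = 1277/182 + 32/125 = 165449/22750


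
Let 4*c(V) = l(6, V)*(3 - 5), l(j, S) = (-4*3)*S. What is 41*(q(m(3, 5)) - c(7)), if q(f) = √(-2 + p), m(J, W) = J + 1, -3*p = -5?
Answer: -1722 + 41*I*√3/3 ≈ -1722.0 + 23.671*I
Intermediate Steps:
p = 5/3 (p = -⅓*(-5) = 5/3 ≈ 1.6667)
m(J, W) = 1 + J
q(f) = I*√3/3 (q(f) = √(-2 + 5/3) = √(-⅓) = I*√3/3)
l(j, S) = -12*S
c(V) = 6*V (c(V) = ((-12*V)*(3 - 5))/4 = (-12*V*(-2))/4 = (24*V)/4 = 6*V)
41*(q(m(3, 5)) - c(7)) = 41*(I*√3/3 - 6*7) = 41*(I*√3/3 - 1*42) = 41*(I*√3/3 - 42) = 41*(-42 + I*√3/3) = -1722 + 41*I*√3/3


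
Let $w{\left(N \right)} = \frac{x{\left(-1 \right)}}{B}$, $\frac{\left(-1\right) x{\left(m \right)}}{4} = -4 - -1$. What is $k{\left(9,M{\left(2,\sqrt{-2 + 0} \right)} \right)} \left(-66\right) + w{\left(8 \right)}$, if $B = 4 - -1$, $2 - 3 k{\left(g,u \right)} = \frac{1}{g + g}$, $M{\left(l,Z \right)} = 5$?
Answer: $- \frac{1817}{45} \approx -40.378$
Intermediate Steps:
$k{\left(g,u \right)} = \frac{2}{3} - \frac{1}{6 g}$ ($k{\left(g,u \right)} = \frac{2}{3} - \frac{1}{3 \left(g + g\right)} = \frac{2}{3} - \frac{1}{3 \cdot 2 g} = \frac{2}{3} - \frac{\frac{1}{2} \frac{1}{g}}{3} = \frac{2}{3} - \frac{1}{6 g}$)
$x{\left(m \right)} = 12$ ($x{\left(m \right)} = - 4 \left(-4 - -1\right) = - 4 \left(-4 + 1\right) = \left(-4\right) \left(-3\right) = 12$)
$B = 5$ ($B = 4 + 1 = 5$)
$w{\left(N \right)} = \frac{12}{5}$
$k{\left(9,M{\left(2,\sqrt{-2 + 0} \right)} \right)} \left(-66\right) + w{\left(8 \right)} = \frac{-1 + 4 \cdot 9}{6 \cdot 9} \left(-66\right) + \frac{12}{5} = \frac{1}{6} \cdot \frac{1}{9} \left(-1 + 36\right) \left(-66\right) + \frac{12}{5} = \frac{1}{6} \cdot \frac{1}{9} \cdot 35 \left(-66\right) + \frac{12}{5} = \frac{35}{54} \left(-66\right) + \frac{12}{5} = - \frac{385}{9} + \frac{12}{5} = - \frac{1817}{45}$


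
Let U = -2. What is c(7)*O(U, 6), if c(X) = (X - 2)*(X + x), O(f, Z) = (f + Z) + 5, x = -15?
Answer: -360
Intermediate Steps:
O(f, Z) = 5 + Z + f (O(f, Z) = (Z + f) + 5 = 5 + Z + f)
c(X) = (-15 + X)*(-2 + X) (c(X) = (X - 2)*(X - 15) = (-2 + X)*(-15 + X) = (-15 + X)*(-2 + X))
c(7)*O(U, 6) = (30 + 7**2 - 17*7)*(5 + 6 - 2) = (30 + 49 - 119)*9 = -40*9 = -360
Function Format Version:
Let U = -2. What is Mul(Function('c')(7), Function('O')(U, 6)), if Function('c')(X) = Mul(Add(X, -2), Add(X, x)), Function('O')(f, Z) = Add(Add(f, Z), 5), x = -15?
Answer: -360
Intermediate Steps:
Function('O')(f, Z) = Add(5, Z, f) (Function('O')(f, Z) = Add(Add(Z, f), 5) = Add(5, Z, f))
Function('c')(X) = Mul(Add(-15, X), Add(-2, X)) (Function('c')(X) = Mul(Add(X, -2), Add(X, -15)) = Mul(Add(-2, X), Add(-15, X)) = Mul(Add(-15, X), Add(-2, X)))
Mul(Function('c')(7), Function('O')(U, 6)) = Mul(Add(30, Pow(7, 2), Mul(-17, 7)), Add(5, 6, -2)) = Mul(Add(30, 49, -119), 9) = Mul(-40, 9) = -360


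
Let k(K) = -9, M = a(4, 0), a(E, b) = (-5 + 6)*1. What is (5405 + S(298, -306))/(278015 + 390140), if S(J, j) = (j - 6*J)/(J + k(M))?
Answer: 1559951/193096795 ≈ 0.0080786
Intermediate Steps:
a(E, b) = 1 (a(E, b) = 1*1 = 1)
M = 1
S(J, j) = (j - 6*J)/(-9 + J) (S(J, j) = (j - 6*J)/(J - 9) = (j - 6*J)/(-9 + J))
(5405 + S(298, -306))/(278015 + 390140) = (5405 + (-306 - 6*298)/(-9 + 298))/(278015 + 390140) = (5405 + (-306 - 1788)/289)/668155 = (5405 + (1/289)*(-2094))*(1/668155) = (5405 - 2094/289)*(1/668155) = (1559951/289)*(1/668155) = 1559951/193096795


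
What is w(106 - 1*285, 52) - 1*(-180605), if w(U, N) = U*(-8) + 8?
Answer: 182045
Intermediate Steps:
w(U, N) = 8 - 8*U (w(U, N) = -8*U + 8 = 8 - 8*U)
w(106 - 1*285, 52) - 1*(-180605) = (8 - 8*(106 - 1*285)) - 1*(-180605) = (8 - 8*(106 - 285)) + 180605 = (8 - 8*(-179)) + 180605 = (8 + 1432) + 180605 = 1440 + 180605 = 182045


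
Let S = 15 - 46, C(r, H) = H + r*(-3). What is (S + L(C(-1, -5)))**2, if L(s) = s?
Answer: 1089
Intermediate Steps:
C(r, H) = H - 3*r
S = -31
(S + L(C(-1, -5)))**2 = (-31 + (-5 - 3*(-1)))**2 = (-31 + (-5 + 3))**2 = (-31 - 2)**2 = (-33)**2 = 1089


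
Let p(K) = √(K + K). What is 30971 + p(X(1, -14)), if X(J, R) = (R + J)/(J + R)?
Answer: 30971 + √2 ≈ 30972.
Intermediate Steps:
X(J, R) = 1 (X(J, R) = (J + R)/(J + R) = 1)
p(K) = √2*√K (p(K) = √(2*K) = √2*√K)
30971 + p(X(1, -14)) = 30971 + √2*√1 = 30971 + √2*1 = 30971 + √2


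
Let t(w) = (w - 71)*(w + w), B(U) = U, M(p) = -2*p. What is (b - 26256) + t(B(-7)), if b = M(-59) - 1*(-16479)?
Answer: -8567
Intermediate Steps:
t(w) = 2*w*(-71 + w) (t(w) = (-71 + w)*(2*w) = 2*w*(-71 + w))
b = 16597 (b = -2*(-59) - 1*(-16479) = 118 + 16479 = 16597)
(b - 26256) + t(B(-7)) = (16597 - 26256) + 2*(-7)*(-71 - 7) = -9659 + 2*(-7)*(-78) = -9659 + 1092 = -8567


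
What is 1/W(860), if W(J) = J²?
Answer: 1/739600 ≈ 1.3521e-6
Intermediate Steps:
1/W(860) = 1/(860²) = 1/739600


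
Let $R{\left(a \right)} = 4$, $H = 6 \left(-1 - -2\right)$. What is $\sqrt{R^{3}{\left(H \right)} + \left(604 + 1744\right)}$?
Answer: $6 \sqrt{67} \approx 49.112$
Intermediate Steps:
$H = 6$ ($H = 6 \left(-1 + 2\right) = 6 \cdot 1 = 6$)
$\sqrt{R^{3}{\left(H \right)} + \left(604 + 1744\right)} = \sqrt{4^{3} + \left(604 + 1744\right)} = \sqrt{64 + 2348} = \sqrt{2412} = 6 \sqrt{67}$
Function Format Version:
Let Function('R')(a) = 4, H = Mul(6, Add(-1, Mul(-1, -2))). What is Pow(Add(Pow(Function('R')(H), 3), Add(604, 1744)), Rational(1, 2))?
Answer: Mul(6, Pow(67, Rational(1, 2))) ≈ 49.112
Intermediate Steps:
H = 6 (H = Mul(6, Add(-1, 2)) = Mul(6, 1) = 6)
Pow(Add(Pow(Function('R')(H), 3), Add(604, 1744)), Rational(1, 2)) = Pow(Add(Pow(4, 3), Add(604, 1744)), Rational(1, 2)) = Pow(Add(64, 2348), Rational(1, 2)) = Pow(2412, Rational(1, 2)) = Mul(6, Pow(67, Rational(1, 2)))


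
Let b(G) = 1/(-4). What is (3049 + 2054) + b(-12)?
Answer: 20411/4 ≈ 5102.8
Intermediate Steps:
b(G) = -1/4
(3049 + 2054) + b(-12) = (3049 + 2054) - 1/4 = 5103 - 1/4 = 20411/4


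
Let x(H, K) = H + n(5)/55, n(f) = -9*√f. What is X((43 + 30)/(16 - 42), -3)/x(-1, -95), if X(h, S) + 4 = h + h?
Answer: 75625/6812 - 12375*√5/6812 ≈ 7.0396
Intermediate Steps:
X(h, S) = -4 + 2*h (X(h, S) = -4 + (h + h) = -4 + 2*h)
x(H, K) = H - 9*√5/55
X((43 + 30)/(16 - 42), -3)/x(-1, -95) = (-4 + 2*((43 + 30)/(16 - 42)))/(-1 - 9*√5/55) = (-4 + 2*(73/(-26)))/(-1 - 9*√5/55) = (-4 + 2*(73*(-1/26)))/(-1 - 9*√5/55) = (-4 + 2*(-73/26))/(-1 - 9*√5/55) = (-4 - 73/13)/(-1 - 9*√5/55) = -125/(13*(-1 - 9*√5/55))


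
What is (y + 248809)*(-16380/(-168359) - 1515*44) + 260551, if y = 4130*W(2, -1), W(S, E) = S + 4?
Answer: -3070389274770031/168359 ≈ -1.8237e+10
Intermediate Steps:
W(S, E) = 4 + S
y = 24780 (y = 4130*(4 + 2) = 4130*6 = 24780)
(y + 248809)*(-16380/(-168359) - 1515*44) + 260551 = (24780 + 248809)*(-16380/(-168359) - 1515*44) + 260551 = 273589*(-16380*(-1/168359) - 66660) + 260551 = 273589*(16380/168359 - 66660) + 260551 = 273589*(-11222794560/168359) + 260551 = -3070433140875840/168359 + 260551 = -3070389274770031/168359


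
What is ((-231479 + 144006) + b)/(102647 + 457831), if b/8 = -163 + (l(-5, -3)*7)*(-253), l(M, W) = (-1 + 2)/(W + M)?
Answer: -14501/93413 ≈ -0.15524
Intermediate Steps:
l(M, W) = 1/(M + W)
b = 467 (b = 8*(-163 + (7/(-5 - 3))*(-253)) = 8*(-163 + (7/(-8))*(-253)) = 8*(-163 - ⅛*7*(-253)) = 8*(-163 - 7/8*(-253)) = 8*(-163 + 1771/8) = 8*(467/8) = 467)
((-231479 + 144006) + b)/(102647 + 457831) = ((-231479 + 144006) + 467)/(102647 + 457831) = (-87473 + 467)/560478 = -87006*1/560478 = -14501/93413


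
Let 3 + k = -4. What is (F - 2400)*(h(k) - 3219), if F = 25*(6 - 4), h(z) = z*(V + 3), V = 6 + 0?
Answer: 7712700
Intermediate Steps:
V = 6
k = -7 (k = -3 - 4 = -7)
h(z) = 9*z (h(z) = z*(6 + 3) = z*9 = 9*z)
F = 50 (F = 25*2 = 50)
(F - 2400)*(h(k) - 3219) = (50 - 2400)*(9*(-7) - 3219) = -2350*(-63 - 3219) = -2350*(-3282) = 7712700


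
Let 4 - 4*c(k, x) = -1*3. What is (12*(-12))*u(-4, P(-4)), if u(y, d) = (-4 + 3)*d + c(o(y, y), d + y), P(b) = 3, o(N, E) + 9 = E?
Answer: 180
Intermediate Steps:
o(N, E) = -9 + E
c(k, x) = 7/4 (c(k, x) = 1 - (-1)*3/4 = 1 - ¼*(-3) = 1 + ¾ = 7/4)
u(y, d) = 7/4 - d (u(y, d) = (-4 + 3)*d + 7/4 = -d + 7/4 = 7/4 - d)
(12*(-12))*u(-4, P(-4)) = (12*(-12))*(7/4 - 1*3) = -144*(7/4 - 3) = -144*(-5/4) = 180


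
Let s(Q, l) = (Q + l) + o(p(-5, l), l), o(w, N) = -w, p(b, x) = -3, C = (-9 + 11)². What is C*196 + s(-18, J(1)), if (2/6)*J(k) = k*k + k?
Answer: 775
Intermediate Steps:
C = 4 (C = 2² = 4)
J(k) = 3*k + 3*k² (J(k) = 3*(k*k + k) = 3*(k² + k) = 3*(k + k²) = 3*k + 3*k²)
s(Q, l) = 3 + Q + l (s(Q, l) = (Q + l) - 1*(-3) = (Q + l) + 3 = 3 + Q + l)
C*196 + s(-18, J(1)) = 4*196 + (3 - 18 + 3*1*(1 + 1)) = 784 + (3 - 18 + 3*1*2) = 784 + (3 - 18 + 6) = 784 - 9 = 775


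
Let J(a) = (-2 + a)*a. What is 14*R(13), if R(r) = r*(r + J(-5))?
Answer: 8736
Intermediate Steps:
J(a) = a*(-2 + a)
R(r) = r*(35 + r) (R(r) = r*(r - 5*(-2 - 5)) = r*(r - 5*(-7)) = r*(r + 35) = r*(35 + r))
14*R(13) = 14*(13*(35 + 13)) = 14*(13*48) = 14*624 = 8736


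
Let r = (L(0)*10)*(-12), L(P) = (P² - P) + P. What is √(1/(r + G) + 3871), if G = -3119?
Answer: 4*√2353606757/3119 ≈ 62.217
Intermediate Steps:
L(P) = P²
r = 0 (r = (0²*10)*(-12) = (0*10)*(-12) = 0*(-12) = 0)
√(1/(r + G) + 3871) = √(1/(0 - 3119) + 3871) = √(1/(-3119) + 3871) = √(-1/3119 + 3871) = √(12073648/3119) = 4*√2353606757/3119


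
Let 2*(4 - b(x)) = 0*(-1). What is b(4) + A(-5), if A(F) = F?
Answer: -1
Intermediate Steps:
b(x) = 4 (b(x) = 4 - 0*(-1) = 4 - 1/2*0 = 4 + 0 = 4)
b(4) + A(-5) = 4 - 5 = -1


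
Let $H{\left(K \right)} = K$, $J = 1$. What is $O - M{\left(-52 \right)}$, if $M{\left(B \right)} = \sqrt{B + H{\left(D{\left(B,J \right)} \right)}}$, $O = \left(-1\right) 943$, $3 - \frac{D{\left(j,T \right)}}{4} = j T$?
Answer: $-943 - 2 \sqrt{42} \approx -955.96$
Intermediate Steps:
$D{\left(j,T \right)} = 12 - 4 T j$ ($D{\left(j,T \right)} = 12 - 4 j T = 12 - 4 T j$)
$O = -943$
$M{\left(B \right)} = \sqrt{12 - 3 B}$ ($M{\left(B \right)} = \sqrt{B + \left(12 - 4 B\right)} = \sqrt{B - \left(-12 + 4 B\right)} = \sqrt{12 - 3 B}$)
$O - M{\left(-52 \right)} = -943 - \sqrt{12 - -156} = -943 - \sqrt{12 + 156} = -943 - \sqrt{168} = -943 - 2 \sqrt{42}$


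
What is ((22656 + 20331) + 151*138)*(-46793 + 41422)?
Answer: -342804075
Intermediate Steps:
((22656 + 20331) + 151*138)*(-46793 + 41422) = (42987 + 20838)*(-5371) = 63825*(-5371) = -342804075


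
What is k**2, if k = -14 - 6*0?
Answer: 196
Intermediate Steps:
k = -14 (k = -14 + 0 = -14)
k**2 = (-14)**2 = 196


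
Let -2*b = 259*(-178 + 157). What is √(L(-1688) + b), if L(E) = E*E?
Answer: √11408254/2 ≈ 1688.8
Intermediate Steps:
L(E) = E²
b = 5439/2 (b = -259*(-178 + 157)/2 = -259*(-21)/2 = -½*(-5439) = 5439/2 ≈ 2719.5)
√(L(-1688) + b) = √((-1688)² + 5439/2) = √(2849344 + 5439/2) = √(5704127/2) = √11408254/2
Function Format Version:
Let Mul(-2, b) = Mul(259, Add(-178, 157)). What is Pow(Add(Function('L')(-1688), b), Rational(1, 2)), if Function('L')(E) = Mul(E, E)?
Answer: Mul(Rational(1, 2), Pow(11408254, Rational(1, 2))) ≈ 1688.8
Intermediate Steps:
Function('L')(E) = Pow(E, 2)
b = Rational(5439, 2) (b = Mul(Rational(-1, 2), Mul(259, Add(-178, 157))) = Mul(Rational(-1, 2), Mul(259, -21)) = Mul(Rational(-1, 2), -5439) = Rational(5439, 2) ≈ 2719.5)
Pow(Add(Function('L')(-1688), b), Rational(1, 2)) = Pow(Add(Pow(-1688, 2), Rational(5439, 2)), Rational(1, 2)) = Pow(Add(2849344, Rational(5439, 2)), Rational(1, 2)) = Pow(Rational(5704127, 2), Rational(1, 2)) = Mul(Rational(1, 2), Pow(11408254, Rational(1, 2)))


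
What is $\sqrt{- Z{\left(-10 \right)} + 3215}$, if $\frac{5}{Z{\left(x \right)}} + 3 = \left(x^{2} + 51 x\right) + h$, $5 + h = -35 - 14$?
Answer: $\frac{\sqrt{701158470}}{467} \approx 56.701$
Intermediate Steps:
$h = -54$ ($h = -5 - 49 = -54$)
$Z{\left(x \right)} = \frac{5}{-57 + x^{2} + 51 x}$ ($Z{\left(x \right)} = \frac{5}{-3 - \left(54 - x^{2} - 51 x\right)} = \frac{5}{-3 + \left(-54 + x^{2} + 51 x\right)} = \frac{5}{-57 + x^{2} + 51 x}$)
$\sqrt{- Z{\left(-10 \right)} + 3215} = \sqrt{- \frac{5}{-57 + \left(-10\right)^{2} + 51 \left(-10\right)} + 3215} = \sqrt{- \frac{5}{-57 + 100 - 510} + 3215} = \sqrt{- \frac{5}{-467} + 3215} = \sqrt{- \frac{5 \left(-1\right)}{467} + 3215} = \sqrt{\left(-1\right) \left(- \frac{5}{467}\right) + 3215} = \sqrt{\frac{5}{467} + 3215} = \sqrt{\frac{1501410}{467}} = \frac{\sqrt{701158470}}{467}$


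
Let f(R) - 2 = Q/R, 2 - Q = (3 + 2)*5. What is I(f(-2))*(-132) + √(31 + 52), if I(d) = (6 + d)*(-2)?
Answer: 5148 + √83 ≈ 5157.1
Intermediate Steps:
Q = -23 (Q = 2 - (3 + 2)*5 = 2 - 5*5 = 2 - 1*25 = 2 - 25 = -23)
f(R) = 2 - 23/R
I(d) = -12 - 2*d
I(f(-2))*(-132) + √(31 + 52) = (-12 - 2*(2 - 23/(-2)))*(-132) + √(31 + 52) = (-12 - 2*(2 - 23*(-½)))*(-132) + √83 = (-12 - 2*(2 + 23/2))*(-132) + √83 = (-12 - 2*27/2)*(-132) + √83 = (-12 - 27)*(-132) + √83 = -39*(-132) + √83 = 5148 + √83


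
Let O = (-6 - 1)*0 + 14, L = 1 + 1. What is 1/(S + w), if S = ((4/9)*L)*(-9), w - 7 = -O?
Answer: -1/15 ≈ -0.066667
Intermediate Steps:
L = 2
O = 14 (O = -7*0 + 14 = 0 + 14 = 14)
w = -7 (w = 7 - 1*14 = 7 - 14 = -7)
S = -8 (S = ((4/9)*2)*(-9) = (8/9)*(-9) = -8)
1/(S + w) = 1/(-8 - 7) = 1/(-15) = -1/15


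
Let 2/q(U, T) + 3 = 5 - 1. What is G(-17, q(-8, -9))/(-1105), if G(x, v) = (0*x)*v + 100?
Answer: -20/221 ≈ -0.090498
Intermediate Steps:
q(U, T) = 2 (q(U, T) = 2/(-3 + (5 - 1)) = 2/(-3 + 4) = 2/1 = 2*1 = 2)
G(x, v) = 100 (G(x, v) = 0*v + 100 = 0 + 100 = 100)
G(-17, q(-8, -9))/(-1105) = 100/(-1105) = 100*(-1/1105) = -20/221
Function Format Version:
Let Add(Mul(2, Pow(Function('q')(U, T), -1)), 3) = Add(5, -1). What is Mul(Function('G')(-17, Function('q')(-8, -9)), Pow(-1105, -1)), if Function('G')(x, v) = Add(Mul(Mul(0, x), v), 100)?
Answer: Rational(-20, 221) ≈ -0.090498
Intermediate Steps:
Function('q')(U, T) = 2 (Function('q')(U, T) = Mul(2, Pow(Add(-3, Add(5, -1)), -1)) = Mul(2, Pow(Add(-3, 4), -1)) = Mul(2, Pow(1, -1)) = Mul(2, 1) = 2)
Function('G')(x, v) = 100 (Function('G')(x, v) = Add(Mul(0, v), 100) = Add(0, 100) = 100)
Mul(Function('G')(-17, Function('q')(-8, -9)), Pow(-1105, -1)) = Mul(100, Pow(-1105, -1)) = Mul(100, Rational(-1, 1105)) = Rational(-20, 221)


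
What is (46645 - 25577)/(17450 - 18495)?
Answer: -21068/1045 ≈ -20.161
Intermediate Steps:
(46645 - 25577)/(17450 - 18495) = 21068/(-1045) = 21068*(-1/1045) = -21068/1045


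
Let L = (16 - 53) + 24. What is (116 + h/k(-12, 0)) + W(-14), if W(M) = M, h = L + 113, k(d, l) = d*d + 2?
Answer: 7496/73 ≈ 102.68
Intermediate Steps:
L = -13 (L = -37 + 24 = -13)
k(d, l) = 2 + d² (k(d, l) = d² + 2 = 2 + d²)
h = 100 (h = -13 + 113 = 100)
(116 + h/k(-12, 0)) + W(-14) = (116 + 100/(2 + (-12)²)) - 14 = (116 + 100/(2 + 144)) - 14 = (116 + 100/146) - 14 = (116 + 100*(1/146)) - 14 = (116 + 50/73) - 14 = 8518/73 - 14 = 7496/73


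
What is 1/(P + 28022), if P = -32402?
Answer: -1/4380 ≈ -0.00022831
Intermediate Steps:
1/(P + 28022) = 1/(-32402 + 28022) = 1/(-4380) = -1/4380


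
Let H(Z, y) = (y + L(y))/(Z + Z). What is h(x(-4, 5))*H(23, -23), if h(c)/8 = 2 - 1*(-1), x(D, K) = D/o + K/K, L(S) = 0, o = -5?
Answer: -12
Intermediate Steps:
x(D, K) = 1 - D/5 (x(D, K) = D/(-5) + K/K = D*(-⅕) + 1 = -D/5 + 1 = 1 - D/5)
H(Z, y) = y/(2*Z) (H(Z, y) = (y + 0)/(Z + Z) = y/((2*Z)) = y*(1/(2*Z)) = y/(2*Z))
h(c) = 24 (h(c) = 8*(2 - 1*(-1)) = 8*(2 + 1) = 8*3 = 24)
h(x(-4, 5))*H(23, -23) = 24*((½)*(-23)/23) = 24*((½)*(-23)*(1/23)) = 24*(-½) = -12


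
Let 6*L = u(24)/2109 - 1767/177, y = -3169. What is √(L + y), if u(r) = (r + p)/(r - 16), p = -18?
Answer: I*√785465939461902/497724 ≈ 56.309*I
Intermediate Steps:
u(r) = (-18 + r)/(-16 + r) (u(r) = (r - 18)/(r - 16) = (-18 + r)/(-16 + r))
L = -1656209/995448 (L = (((-18 + 24)/(-16 + 24))/2109 - 1767/177)/6 = ((6/8)*(1/2109) - 1767*1/177)/6 = (((⅛)*6)*(1/2109) - 589/59)/6 = ((¾)*(1/2109) - 589/59)/6 = (1/2812 - 589/59)/6 = (⅙)*(-1656209/165908) = -1656209/995448 ≈ -1.6638)
√(L + y) = √(-1656209/995448 - 3169) = √(-3156230921/995448) = I*√785465939461902/497724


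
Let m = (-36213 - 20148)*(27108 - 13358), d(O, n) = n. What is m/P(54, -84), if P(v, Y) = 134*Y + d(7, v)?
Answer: 129160625/1867 ≈ 69181.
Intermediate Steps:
m = -774963750 (m = -56361*13750 = -774963750)
P(v, Y) = v + 134*Y (P(v, Y) = 134*Y + v = v + 134*Y)
m/P(54, -84) = -774963750/(54 + 134*(-84)) = -774963750/(54 - 11256) = -774963750/(-11202) = -774963750*(-1/11202) = 129160625/1867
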